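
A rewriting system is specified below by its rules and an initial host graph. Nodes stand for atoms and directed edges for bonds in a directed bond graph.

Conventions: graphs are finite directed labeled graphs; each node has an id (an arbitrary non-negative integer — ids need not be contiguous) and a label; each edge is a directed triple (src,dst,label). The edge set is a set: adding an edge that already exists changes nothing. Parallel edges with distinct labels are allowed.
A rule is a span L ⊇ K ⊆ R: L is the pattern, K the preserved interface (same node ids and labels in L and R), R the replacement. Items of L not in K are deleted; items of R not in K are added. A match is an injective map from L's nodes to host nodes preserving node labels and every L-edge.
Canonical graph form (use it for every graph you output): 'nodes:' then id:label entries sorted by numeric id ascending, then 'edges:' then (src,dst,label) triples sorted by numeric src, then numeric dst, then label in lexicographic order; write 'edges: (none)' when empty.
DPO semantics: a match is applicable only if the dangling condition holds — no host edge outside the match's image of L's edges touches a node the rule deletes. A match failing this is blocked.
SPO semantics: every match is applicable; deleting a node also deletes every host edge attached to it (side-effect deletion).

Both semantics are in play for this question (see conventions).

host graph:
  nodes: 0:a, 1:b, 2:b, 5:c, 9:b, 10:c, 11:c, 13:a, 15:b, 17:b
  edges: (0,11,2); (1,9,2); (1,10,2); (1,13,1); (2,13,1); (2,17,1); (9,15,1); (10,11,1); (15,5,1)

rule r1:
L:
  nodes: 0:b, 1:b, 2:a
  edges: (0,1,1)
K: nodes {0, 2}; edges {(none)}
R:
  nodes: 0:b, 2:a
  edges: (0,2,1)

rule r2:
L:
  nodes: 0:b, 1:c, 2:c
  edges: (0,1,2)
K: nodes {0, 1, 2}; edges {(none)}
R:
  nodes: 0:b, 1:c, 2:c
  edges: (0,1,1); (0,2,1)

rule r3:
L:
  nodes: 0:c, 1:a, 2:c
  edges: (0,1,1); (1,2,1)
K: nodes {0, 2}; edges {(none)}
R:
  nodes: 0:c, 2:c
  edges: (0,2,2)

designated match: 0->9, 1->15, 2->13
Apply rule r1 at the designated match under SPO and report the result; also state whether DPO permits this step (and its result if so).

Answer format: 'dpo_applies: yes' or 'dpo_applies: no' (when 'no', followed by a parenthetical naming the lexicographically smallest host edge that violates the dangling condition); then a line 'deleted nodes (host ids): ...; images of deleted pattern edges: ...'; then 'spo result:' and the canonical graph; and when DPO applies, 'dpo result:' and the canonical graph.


dpo_applies: no
(the rule deletes node 15, which keeps host edge (15,5,1) outside the match image — the dangling condition fails, DPO blocks; SPO proceeds and side-deletes such edges)
deleted nodes (host ids): 15; images of deleted pattern edges: (9,15,1)
spo result:
nodes: 0:a, 1:b, 2:b, 5:c, 9:b, 10:c, 11:c, 13:a, 17:b
edges: (0,11,2); (1,9,2); (1,10,2); (1,13,1); (2,13,1); (2,17,1); (9,13,1); (10,11,1)


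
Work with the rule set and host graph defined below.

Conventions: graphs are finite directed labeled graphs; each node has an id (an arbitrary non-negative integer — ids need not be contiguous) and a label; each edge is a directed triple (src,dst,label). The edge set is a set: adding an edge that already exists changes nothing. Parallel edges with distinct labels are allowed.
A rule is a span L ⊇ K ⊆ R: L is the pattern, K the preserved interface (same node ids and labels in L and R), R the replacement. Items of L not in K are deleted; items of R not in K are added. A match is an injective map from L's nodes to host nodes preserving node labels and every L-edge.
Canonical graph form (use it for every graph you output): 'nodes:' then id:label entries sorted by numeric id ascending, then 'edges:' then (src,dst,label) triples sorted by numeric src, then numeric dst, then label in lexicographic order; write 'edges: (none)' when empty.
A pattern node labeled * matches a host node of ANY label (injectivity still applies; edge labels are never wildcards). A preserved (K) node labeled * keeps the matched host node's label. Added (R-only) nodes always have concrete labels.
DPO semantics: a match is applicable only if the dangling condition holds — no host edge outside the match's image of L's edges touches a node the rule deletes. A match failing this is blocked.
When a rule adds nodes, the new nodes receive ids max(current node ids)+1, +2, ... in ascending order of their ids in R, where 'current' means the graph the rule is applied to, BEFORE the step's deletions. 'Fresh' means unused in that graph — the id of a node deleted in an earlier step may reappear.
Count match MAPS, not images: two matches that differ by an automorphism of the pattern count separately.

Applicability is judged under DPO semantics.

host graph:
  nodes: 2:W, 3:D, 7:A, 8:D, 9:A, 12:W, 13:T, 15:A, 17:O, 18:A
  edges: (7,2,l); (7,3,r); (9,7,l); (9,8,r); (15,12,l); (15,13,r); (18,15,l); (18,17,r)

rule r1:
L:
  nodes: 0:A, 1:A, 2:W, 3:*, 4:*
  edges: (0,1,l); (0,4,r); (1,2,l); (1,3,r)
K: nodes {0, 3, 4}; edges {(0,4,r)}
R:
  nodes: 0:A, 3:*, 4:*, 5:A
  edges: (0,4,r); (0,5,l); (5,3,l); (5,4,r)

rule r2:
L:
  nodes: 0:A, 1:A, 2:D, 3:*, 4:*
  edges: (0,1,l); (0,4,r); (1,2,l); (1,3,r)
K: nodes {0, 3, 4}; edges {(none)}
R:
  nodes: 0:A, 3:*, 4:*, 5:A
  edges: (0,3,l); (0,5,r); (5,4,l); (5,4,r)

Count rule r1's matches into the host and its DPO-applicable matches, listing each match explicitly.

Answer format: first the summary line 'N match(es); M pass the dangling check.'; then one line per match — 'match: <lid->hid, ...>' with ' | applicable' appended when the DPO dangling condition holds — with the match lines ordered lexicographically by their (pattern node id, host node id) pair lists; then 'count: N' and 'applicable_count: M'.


2 match(es); 2 pass the dangling check.
match: 0->9, 1->7, 2->2, 3->3, 4->8 | applicable
match: 0->18, 1->15, 2->12, 3->13, 4->17 | applicable
count: 2
applicable_count: 2


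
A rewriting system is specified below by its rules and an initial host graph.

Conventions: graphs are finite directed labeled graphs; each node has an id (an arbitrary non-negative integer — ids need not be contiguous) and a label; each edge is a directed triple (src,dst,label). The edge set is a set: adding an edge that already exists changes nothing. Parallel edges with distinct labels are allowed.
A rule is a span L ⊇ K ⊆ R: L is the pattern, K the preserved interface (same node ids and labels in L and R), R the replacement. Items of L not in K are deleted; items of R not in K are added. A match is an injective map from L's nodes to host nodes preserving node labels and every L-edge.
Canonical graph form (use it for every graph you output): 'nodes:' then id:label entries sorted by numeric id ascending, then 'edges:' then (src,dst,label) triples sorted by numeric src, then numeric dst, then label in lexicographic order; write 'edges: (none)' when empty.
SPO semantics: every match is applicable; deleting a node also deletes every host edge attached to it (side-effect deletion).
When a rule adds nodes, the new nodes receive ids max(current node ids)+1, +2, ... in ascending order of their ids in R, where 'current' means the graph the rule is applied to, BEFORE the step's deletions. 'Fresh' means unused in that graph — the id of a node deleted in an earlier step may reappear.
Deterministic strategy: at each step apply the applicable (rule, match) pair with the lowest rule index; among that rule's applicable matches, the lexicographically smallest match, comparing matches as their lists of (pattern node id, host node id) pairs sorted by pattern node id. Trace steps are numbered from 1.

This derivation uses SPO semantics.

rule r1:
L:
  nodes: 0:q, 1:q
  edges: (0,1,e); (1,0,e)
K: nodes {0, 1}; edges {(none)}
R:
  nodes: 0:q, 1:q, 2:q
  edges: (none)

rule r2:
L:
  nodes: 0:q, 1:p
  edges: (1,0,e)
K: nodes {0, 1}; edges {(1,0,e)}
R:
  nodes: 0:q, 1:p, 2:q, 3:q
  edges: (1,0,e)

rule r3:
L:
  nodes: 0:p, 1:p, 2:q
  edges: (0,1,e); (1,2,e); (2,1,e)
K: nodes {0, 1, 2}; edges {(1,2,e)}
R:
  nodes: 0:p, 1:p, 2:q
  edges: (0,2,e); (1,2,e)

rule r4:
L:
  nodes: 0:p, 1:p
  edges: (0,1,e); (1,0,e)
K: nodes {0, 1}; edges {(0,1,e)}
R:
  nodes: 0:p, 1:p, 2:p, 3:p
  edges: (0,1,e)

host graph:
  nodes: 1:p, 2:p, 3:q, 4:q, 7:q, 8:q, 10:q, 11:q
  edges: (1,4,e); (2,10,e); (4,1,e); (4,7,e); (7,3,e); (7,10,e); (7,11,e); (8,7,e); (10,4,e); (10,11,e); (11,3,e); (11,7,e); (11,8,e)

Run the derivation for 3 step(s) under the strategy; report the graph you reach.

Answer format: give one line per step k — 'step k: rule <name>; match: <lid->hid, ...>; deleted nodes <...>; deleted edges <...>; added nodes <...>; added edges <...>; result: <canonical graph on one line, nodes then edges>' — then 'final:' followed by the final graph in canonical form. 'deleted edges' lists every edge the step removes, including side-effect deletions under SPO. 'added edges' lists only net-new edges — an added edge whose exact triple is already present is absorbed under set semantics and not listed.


step 1: rule r1; match: 0->7, 1->11; deleted nodes (none); deleted edges (7,11,e); (11,7,e); added nodes 12; added edges (none); result: nodes: 1:p, 2:p, 3:q, 4:q, 7:q, 8:q, 10:q, 11:q, 12:q edges: (1,4,e); (2,10,e); (4,1,e); (4,7,e); (7,3,e); (7,10,e); (8,7,e); (10,4,e); (10,11,e); (11,3,e); (11,8,e)
step 2: rule r2; match: 0->4, 1->1; deleted nodes (none); deleted edges (none); added nodes 13, 14; added edges (none); result: nodes: 1:p, 2:p, 3:q, 4:q, 7:q, 8:q, 10:q, 11:q, 12:q, 13:q, 14:q edges: (1,4,e); (2,10,e); (4,1,e); (4,7,e); (7,3,e); (7,10,e); (8,7,e); (10,4,e); (10,11,e); (11,3,e); (11,8,e)
step 3: rule r2; match: 0->4, 1->1; deleted nodes (none); deleted edges (none); added nodes 15, 16; added edges (none); result: nodes: 1:p, 2:p, 3:q, 4:q, 7:q, 8:q, 10:q, 11:q, 12:q, 13:q, 14:q, 15:q, 16:q edges: (1,4,e); (2,10,e); (4,1,e); (4,7,e); (7,3,e); (7,10,e); (8,7,e); (10,4,e); (10,11,e); (11,3,e); (11,8,e)
final:
nodes: 1:p, 2:p, 3:q, 4:q, 7:q, 8:q, 10:q, 11:q, 12:q, 13:q, 14:q, 15:q, 16:q
edges: (1,4,e); (2,10,e); (4,1,e); (4,7,e); (7,3,e); (7,10,e); (8,7,e); (10,4,e); (10,11,e); (11,3,e); (11,8,e)


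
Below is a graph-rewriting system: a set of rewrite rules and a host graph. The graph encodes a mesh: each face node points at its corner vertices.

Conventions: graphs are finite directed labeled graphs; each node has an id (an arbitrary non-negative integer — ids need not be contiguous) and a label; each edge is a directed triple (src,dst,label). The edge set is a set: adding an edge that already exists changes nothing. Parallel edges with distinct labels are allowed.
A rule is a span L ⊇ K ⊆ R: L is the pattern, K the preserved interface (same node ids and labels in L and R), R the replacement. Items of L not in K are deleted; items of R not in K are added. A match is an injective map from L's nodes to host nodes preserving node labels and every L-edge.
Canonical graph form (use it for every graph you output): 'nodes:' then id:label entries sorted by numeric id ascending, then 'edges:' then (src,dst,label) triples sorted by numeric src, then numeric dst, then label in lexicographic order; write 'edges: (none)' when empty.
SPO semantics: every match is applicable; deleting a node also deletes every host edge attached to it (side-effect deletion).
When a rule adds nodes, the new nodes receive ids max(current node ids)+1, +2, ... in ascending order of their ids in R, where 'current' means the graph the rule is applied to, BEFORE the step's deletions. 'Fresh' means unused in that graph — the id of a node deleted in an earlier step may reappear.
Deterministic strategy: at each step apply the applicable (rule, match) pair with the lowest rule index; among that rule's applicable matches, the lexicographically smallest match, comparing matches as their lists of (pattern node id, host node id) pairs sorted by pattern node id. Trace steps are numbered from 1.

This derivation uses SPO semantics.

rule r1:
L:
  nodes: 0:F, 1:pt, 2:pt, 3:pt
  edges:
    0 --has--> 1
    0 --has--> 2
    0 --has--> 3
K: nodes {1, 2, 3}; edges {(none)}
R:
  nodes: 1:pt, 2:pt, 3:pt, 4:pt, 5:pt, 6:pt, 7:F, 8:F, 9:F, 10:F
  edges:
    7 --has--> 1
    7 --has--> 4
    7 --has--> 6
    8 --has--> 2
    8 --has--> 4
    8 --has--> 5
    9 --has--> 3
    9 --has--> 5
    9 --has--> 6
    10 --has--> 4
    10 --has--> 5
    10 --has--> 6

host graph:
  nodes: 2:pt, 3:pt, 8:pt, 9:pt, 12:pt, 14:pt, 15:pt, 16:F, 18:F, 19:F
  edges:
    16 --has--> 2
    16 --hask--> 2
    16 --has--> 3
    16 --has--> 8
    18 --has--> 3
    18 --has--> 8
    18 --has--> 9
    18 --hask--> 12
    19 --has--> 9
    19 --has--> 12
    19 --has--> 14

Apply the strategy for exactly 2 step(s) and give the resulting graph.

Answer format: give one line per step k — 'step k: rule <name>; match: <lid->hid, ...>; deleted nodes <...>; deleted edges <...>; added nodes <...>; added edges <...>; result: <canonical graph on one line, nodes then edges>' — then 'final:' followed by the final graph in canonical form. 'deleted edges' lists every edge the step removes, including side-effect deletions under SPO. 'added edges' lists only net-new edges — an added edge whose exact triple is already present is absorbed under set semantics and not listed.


step 1: rule r1; match: 0->16, 1->2, 2->3, 3->8; deleted nodes 16; deleted edges (16,2,has); (16,2,hask); (16,3,has); (16,8,has); added nodes 20, 21, 22, 23, 24, 25, 26; added edges (23,2,has); (23,20,has); (23,22,has); (24,3,has); (24,20,has); (24,21,has); (25,8,has); (25,21,has); (25,22,has); (26,20,has); (26,21,has); (26,22,has); result: nodes: 2:pt, 3:pt, 8:pt, 9:pt, 12:pt, 14:pt, 15:pt, 18:F, 19:F, 20:pt, 21:pt, 22:pt, 23:F, 24:F, 25:F, 26:F edges: (18,3,has); (18,8,has); (18,9,has); (18,12,hask); (19,9,has); (19,12,has); (19,14,has); (23,2,has); (23,20,has); (23,22,has); (24,3,has); (24,20,has); (24,21,has); (25,8,has); (25,21,has); (25,22,has); (26,20,has); (26,21,has); (26,22,has)
step 2: rule r1; match: 0->18, 1->3, 2->8, 3->9; deleted nodes 18; deleted edges (18,3,has); (18,8,has); (18,9,has); (18,12,hask); added nodes 27, 28, 29, 30, 31, 32, 33; added edges (30,3,has); (30,27,has); (30,29,has); (31,8,has); (31,27,has); (31,28,has); (32,9,has); (32,28,has); (32,29,has); (33,27,has); (33,28,has); (33,29,has); result: nodes: 2:pt, 3:pt, 8:pt, 9:pt, 12:pt, 14:pt, 15:pt, 19:F, 20:pt, 21:pt, 22:pt, 23:F, 24:F, 25:F, 26:F, 27:pt, 28:pt, 29:pt, 30:F, 31:F, 32:F, 33:F edges: (19,9,has); (19,12,has); (19,14,has); (23,2,has); (23,20,has); (23,22,has); (24,3,has); (24,20,has); (24,21,has); (25,8,has); (25,21,has); (25,22,has); (26,20,has); (26,21,has); (26,22,has); (30,3,has); (30,27,has); (30,29,has); (31,8,has); (31,27,has); (31,28,has); (32,9,has); (32,28,has); (32,29,has); (33,27,has); (33,28,has); (33,29,has)
final:
nodes: 2:pt, 3:pt, 8:pt, 9:pt, 12:pt, 14:pt, 15:pt, 19:F, 20:pt, 21:pt, 22:pt, 23:F, 24:F, 25:F, 26:F, 27:pt, 28:pt, 29:pt, 30:F, 31:F, 32:F, 33:F
edges: (19,9,has); (19,12,has); (19,14,has); (23,2,has); (23,20,has); (23,22,has); (24,3,has); (24,20,has); (24,21,has); (25,8,has); (25,21,has); (25,22,has); (26,20,has); (26,21,has); (26,22,has); (30,3,has); (30,27,has); (30,29,has); (31,8,has); (31,27,has); (31,28,has); (32,9,has); (32,28,has); (32,29,has); (33,27,has); (33,28,has); (33,29,has)


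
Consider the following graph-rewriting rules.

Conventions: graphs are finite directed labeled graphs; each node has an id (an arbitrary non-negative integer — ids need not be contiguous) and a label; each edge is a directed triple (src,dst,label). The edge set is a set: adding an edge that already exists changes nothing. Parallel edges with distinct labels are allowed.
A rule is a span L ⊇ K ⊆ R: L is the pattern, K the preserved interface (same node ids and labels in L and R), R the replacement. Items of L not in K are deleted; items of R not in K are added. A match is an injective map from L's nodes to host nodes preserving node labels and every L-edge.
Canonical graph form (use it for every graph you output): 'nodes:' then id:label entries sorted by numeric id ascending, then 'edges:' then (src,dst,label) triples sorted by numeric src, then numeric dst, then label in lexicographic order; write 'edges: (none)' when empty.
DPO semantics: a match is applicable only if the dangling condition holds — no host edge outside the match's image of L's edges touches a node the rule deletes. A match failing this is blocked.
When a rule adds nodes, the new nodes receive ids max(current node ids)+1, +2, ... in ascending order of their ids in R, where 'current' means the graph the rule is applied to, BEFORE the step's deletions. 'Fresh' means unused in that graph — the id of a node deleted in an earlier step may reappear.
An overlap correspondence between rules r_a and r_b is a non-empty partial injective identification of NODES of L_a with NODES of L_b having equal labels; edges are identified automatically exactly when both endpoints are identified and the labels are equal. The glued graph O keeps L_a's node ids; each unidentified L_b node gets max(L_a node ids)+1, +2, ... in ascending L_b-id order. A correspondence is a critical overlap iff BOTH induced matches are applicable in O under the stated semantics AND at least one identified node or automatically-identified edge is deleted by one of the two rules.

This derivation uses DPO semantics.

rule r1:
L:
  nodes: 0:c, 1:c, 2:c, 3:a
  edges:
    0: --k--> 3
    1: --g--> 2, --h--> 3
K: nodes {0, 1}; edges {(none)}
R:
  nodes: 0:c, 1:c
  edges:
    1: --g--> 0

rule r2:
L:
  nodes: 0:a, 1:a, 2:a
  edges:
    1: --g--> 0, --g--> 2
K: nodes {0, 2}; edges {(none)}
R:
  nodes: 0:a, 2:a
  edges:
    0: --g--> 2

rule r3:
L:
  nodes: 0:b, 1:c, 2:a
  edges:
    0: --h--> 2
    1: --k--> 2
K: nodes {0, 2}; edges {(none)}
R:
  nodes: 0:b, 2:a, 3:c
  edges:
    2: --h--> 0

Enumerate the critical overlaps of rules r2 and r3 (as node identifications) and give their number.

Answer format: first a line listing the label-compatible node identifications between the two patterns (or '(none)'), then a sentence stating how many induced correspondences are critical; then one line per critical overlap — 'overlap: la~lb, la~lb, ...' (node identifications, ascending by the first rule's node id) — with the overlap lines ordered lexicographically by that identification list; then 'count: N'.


label-compatible node identifications between L(r2) and L(r3): 0~2, 1~2, 2~2
0 of the induced correspondences are critical overlaps of r2 and r3.
count: 0


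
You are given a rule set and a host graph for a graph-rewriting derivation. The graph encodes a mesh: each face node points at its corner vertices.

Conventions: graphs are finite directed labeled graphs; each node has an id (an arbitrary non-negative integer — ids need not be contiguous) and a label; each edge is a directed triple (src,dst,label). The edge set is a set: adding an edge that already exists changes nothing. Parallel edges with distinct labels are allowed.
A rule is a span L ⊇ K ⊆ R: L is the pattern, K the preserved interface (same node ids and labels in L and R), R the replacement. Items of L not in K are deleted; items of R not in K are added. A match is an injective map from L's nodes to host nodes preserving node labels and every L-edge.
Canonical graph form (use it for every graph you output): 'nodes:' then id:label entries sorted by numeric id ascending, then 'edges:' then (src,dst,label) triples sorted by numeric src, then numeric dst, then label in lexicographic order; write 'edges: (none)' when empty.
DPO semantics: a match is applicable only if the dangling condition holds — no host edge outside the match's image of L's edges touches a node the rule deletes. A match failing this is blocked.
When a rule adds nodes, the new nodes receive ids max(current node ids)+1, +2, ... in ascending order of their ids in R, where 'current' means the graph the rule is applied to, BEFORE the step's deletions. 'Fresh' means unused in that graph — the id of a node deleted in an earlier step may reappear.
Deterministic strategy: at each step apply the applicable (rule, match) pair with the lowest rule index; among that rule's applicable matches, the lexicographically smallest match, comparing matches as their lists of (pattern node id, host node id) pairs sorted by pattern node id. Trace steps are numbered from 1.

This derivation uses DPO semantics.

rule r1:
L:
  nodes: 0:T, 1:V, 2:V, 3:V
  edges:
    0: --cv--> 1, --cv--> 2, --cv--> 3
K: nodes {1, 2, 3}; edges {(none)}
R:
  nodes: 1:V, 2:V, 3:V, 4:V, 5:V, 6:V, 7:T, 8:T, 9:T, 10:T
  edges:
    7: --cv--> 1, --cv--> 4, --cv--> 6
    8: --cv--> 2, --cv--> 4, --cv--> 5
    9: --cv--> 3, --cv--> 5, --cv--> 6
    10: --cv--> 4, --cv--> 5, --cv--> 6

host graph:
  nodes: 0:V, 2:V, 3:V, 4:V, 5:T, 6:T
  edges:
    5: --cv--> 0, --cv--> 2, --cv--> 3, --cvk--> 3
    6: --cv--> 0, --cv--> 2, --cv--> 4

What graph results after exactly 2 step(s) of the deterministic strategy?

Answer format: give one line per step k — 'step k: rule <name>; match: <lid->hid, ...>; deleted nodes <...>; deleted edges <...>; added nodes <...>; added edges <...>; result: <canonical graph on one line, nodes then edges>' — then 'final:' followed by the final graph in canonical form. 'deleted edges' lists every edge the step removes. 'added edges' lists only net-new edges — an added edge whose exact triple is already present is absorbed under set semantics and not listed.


step 1: rule r1; match: 0->6, 1->0, 2->2, 3->4; deleted nodes 6; deleted edges (6,0,cv); (6,2,cv); (6,4,cv); added nodes 7, 8, 9, 10, 11, 12, 13; added edges (10,0,cv); (10,7,cv); (10,9,cv); (11,2,cv); (11,7,cv); (11,8,cv); (12,4,cv); (12,8,cv); (12,9,cv); (13,7,cv); (13,8,cv); (13,9,cv); result: nodes: 0:V, 2:V, 3:V, 4:V, 5:T, 7:V, 8:V, 9:V, 10:T, 11:T, 12:T, 13:T edges: (5,0,cv); (5,2,cv); (5,3,cv); (5,3,cvk); (10,0,cv); (10,7,cv); (10,9,cv); (11,2,cv); (11,7,cv); (11,8,cv); (12,4,cv); (12,8,cv); (12,9,cv); (13,7,cv); (13,8,cv); (13,9,cv)
step 2: rule r1; match: 0->10, 1->0, 2->7, 3->9; deleted nodes 10; deleted edges (10,0,cv); (10,7,cv); (10,9,cv); added nodes 14, 15, 16, 17, 18, 19, 20; added edges (17,0,cv); (17,14,cv); (17,16,cv); (18,7,cv); (18,14,cv); (18,15,cv); (19,9,cv); (19,15,cv); (19,16,cv); (20,14,cv); (20,15,cv); (20,16,cv); result: nodes: 0:V, 2:V, 3:V, 4:V, 5:T, 7:V, 8:V, 9:V, 11:T, 12:T, 13:T, 14:V, 15:V, 16:V, 17:T, 18:T, 19:T, 20:T edges: (5,0,cv); (5,2,cv); (5,3,cv); (5,3,cvk); (11,2,cv); (11,7,cv); (11,8,cv); (12,4,cv); (12,8,cv); (12,9,cv); (13,7,cv); (13,8,cv); (13,9,cv); (17,0,cv); (17,14,cv); (17,16,cv); (18,7,cv); (18,14,cv); (18,15,cv); (19,9,cv); (19,15,cv); (19,16,cv); (20,14,cv); (20,15,cv); (20,16,cv)
final:
nodes: 0:V, 2:V, 3:V, 4:V, 5:T, 7:V, 8:V, 9:V, 11:T, 12:T, 13:T, 14:V, 15:V, 16:V, 17:T, 18:T, 19:T, 20:T
edges: (5,0,cv); (5,2,cv); (5,3,cv); (5,3,cvk); (11,2,cv); (11,7,cv); (11,8,cv); (12,4,cv); (12,8,cv); (12,9,cv); (13,7,cv); (13,8,cv); (13,9,cv); (17,0,cv); (17,14,cv); (17,16,cv); (18,7,cv); (18,14,cv); (18,15,cv); (19,9,cv); (19,15,cv); (19,16,cv); (20,14,cv); (20,15,cv); (20,16,cv)


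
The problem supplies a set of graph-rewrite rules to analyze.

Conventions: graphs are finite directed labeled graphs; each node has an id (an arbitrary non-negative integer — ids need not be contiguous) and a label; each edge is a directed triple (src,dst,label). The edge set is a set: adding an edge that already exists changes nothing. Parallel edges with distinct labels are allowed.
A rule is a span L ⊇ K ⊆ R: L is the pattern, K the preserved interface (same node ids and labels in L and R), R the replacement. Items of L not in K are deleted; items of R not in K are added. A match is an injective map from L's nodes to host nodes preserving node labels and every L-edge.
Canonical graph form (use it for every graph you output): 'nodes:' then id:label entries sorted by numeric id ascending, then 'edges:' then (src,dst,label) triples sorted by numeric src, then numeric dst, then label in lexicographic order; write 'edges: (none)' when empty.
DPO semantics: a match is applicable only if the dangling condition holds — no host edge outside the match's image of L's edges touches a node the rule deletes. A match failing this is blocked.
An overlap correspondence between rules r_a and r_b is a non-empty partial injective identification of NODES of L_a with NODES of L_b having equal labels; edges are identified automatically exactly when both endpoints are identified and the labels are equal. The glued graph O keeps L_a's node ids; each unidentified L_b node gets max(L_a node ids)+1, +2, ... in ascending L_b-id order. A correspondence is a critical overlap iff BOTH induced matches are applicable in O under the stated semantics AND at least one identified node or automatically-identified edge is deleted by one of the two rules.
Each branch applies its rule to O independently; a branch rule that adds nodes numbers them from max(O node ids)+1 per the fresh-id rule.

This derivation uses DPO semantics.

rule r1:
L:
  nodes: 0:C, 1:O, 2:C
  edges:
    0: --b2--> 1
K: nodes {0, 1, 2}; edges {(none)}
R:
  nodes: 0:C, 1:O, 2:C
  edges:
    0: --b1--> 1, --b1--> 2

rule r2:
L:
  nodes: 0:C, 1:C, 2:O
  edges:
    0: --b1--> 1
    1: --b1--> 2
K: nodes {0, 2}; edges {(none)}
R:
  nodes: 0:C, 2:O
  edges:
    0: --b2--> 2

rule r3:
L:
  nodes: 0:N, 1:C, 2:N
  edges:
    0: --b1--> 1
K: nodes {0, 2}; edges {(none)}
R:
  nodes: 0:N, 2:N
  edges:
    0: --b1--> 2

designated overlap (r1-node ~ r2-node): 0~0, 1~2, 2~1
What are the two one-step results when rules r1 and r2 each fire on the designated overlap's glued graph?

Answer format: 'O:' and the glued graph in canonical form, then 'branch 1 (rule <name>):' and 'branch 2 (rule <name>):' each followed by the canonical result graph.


O:
nodes: 0:C, 1:O, 2:C
edges: (0,1,b2); (0,2,b1); (2,1,b1)
branch 1 (rule r1):
nodes: 0:C, 1:O, 2:C
edges: (0,1,b1); (0,2,b1); (2,1,b1)
branch 2 (rule r2):
nodes: 0:C, 1:O
edges: (0,1,b2)


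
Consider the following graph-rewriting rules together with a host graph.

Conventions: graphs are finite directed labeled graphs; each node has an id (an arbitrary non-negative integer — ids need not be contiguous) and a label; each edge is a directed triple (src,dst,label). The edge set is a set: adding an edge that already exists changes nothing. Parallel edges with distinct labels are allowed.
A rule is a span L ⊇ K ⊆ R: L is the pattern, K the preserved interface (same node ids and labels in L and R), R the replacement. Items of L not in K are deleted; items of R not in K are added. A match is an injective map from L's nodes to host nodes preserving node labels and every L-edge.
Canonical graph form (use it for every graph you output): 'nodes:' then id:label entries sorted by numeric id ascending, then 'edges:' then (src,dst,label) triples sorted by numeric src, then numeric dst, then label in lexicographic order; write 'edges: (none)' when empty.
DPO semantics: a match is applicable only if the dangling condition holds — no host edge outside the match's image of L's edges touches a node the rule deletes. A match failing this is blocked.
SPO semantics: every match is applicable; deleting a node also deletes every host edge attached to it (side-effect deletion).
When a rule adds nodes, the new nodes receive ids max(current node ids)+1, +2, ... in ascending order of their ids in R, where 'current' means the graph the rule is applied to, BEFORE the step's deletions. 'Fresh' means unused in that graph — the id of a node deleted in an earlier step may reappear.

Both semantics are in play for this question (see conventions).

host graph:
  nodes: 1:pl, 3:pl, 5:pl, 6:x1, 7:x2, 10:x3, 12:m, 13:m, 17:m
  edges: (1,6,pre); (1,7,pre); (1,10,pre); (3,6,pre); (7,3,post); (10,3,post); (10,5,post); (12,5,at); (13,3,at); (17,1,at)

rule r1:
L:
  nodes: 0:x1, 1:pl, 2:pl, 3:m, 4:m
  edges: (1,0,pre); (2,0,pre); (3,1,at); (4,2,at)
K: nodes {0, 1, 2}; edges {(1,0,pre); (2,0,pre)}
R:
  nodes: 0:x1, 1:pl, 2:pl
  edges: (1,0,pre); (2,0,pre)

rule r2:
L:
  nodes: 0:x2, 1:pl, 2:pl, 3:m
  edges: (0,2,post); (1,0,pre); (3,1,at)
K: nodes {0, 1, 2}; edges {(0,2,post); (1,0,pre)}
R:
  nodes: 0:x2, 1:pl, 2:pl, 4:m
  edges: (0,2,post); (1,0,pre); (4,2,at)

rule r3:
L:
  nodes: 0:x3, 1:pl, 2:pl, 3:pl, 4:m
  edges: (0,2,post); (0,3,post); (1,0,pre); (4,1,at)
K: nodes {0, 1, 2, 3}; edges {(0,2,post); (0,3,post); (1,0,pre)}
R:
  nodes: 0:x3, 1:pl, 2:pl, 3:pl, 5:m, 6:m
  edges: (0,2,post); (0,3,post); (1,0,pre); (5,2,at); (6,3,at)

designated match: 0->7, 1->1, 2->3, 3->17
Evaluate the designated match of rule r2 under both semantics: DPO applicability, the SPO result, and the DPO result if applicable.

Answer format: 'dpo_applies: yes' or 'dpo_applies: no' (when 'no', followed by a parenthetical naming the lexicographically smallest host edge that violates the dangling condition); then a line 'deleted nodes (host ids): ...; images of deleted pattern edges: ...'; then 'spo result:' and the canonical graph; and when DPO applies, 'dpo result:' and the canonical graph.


dpo_applies: yes
deleted nodes (host ids): 17; images of deleted pattern edges: (17,1,at)
spo result:
nodes: 1:pl, 3:pl, 5:pl, 6:x1, 7:x2, 10:x3, 12:m, 13:m, 18:m
edges: (1,6,pre); (1,7,pre); (1,10,pre); (3,6,pre); (7,3,post); (10,3,post); (10,5,post); (12,5,at); (13,3,at); (18,3,at)
dpo result:
nodes: 1:pl, 3:pl, 5:pl, 6:x1, 7:x2, 10:x3, 12:m, 13:m, 18:m
edges: (1,6,pre); (1,7,pre); (1,10,pre); (3,6,pre); (7,3,post); (10,3,post); (10,5,post); (12,5,at); (13,3,at); (18,3,at)


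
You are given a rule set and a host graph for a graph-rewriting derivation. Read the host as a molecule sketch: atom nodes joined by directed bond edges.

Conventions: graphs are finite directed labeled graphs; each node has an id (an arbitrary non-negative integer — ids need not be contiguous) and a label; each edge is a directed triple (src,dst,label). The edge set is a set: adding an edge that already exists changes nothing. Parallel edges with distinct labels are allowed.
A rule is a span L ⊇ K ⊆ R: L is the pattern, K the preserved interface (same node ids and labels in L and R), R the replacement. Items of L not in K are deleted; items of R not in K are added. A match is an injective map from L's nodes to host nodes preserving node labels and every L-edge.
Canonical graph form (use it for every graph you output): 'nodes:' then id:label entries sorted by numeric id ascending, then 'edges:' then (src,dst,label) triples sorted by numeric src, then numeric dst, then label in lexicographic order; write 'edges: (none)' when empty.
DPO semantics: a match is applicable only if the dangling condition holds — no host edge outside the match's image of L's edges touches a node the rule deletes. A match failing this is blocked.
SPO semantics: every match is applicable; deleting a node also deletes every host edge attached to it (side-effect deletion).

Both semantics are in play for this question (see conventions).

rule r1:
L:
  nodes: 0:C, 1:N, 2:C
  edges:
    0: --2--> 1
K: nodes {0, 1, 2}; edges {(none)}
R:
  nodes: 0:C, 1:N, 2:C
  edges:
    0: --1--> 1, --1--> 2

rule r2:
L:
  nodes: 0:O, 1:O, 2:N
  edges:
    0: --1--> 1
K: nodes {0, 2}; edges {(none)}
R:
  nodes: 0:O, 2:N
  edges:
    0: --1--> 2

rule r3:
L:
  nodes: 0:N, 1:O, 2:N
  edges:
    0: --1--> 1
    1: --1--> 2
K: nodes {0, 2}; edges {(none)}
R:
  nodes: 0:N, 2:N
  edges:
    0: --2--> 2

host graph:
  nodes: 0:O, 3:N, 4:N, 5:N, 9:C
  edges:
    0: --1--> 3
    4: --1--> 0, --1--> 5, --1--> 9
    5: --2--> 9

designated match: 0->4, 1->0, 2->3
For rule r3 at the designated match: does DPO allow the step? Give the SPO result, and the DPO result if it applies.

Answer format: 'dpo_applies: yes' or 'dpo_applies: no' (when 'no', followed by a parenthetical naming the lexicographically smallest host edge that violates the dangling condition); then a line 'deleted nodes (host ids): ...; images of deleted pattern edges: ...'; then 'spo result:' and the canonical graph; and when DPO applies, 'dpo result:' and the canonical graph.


dpo_applies: yes
deleted nodes (host ids): 0; images of deleted pattern edges: (0,3,1); (4,0,1)
spo result:
nodes: 3:N, 4:N, 5:N, 9:C
edges: (4,3,2); (4,5,1); (4,9,1); (5,9,2)
dpo result:
nodes: 3:N, 4:N, 5:N, 9:C
edges: (4,3,2); (4,5,1); (4,9,1); (5,9,2)


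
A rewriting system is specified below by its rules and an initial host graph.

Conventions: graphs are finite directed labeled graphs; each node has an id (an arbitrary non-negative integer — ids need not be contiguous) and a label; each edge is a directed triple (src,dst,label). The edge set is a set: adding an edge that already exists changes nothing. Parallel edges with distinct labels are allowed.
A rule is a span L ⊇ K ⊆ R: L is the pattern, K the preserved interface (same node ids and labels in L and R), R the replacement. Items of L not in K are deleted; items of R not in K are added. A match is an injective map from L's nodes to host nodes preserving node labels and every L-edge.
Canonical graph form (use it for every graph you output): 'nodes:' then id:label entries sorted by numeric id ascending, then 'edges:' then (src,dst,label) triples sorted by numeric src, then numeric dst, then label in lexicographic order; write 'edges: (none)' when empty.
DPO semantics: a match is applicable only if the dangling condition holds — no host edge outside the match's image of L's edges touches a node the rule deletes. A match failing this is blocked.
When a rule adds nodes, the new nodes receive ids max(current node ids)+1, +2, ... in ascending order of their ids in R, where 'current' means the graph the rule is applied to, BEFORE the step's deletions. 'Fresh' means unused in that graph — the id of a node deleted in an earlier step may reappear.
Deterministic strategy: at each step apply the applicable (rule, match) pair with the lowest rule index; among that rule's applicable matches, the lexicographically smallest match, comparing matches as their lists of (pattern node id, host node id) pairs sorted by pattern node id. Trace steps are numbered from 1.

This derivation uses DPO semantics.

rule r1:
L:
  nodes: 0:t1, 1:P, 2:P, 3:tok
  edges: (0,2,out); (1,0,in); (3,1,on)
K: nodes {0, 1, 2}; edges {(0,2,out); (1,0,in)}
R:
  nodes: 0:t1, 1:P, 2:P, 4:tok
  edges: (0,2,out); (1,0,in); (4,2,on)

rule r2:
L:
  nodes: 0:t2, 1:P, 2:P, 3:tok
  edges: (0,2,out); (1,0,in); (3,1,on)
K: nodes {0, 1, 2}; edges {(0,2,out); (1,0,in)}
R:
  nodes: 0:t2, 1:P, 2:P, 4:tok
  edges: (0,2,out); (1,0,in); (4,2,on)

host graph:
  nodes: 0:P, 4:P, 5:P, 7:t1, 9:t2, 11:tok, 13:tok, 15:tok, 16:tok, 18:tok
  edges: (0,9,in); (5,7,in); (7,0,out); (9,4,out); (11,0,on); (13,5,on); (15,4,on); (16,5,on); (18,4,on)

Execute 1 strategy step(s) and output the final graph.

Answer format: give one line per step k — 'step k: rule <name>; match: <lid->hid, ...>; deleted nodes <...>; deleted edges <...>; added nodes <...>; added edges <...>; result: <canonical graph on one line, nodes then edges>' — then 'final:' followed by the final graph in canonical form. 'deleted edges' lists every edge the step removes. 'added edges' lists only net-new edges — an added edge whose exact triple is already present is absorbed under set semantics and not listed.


step 1: rule r1; match: 0->7, 1->5, 2->0, 3->13; deleted nodes 13; deleted edges (13,5,on); added nodes 19; added edges (19,0,on); result: nodes: 0:P, 4:P, 5:P, 7:t1, 9:t2, 11:tok, 15:tok, 16:tok, 18:tok, 19:tok edges: (0,9,in); (5,7,in); (7,0,out); (9,4,out); (11,0,on); (15,4,on); (16,5,on); (18,4,on); (19,0,on)
final:
nodes: 0:P, 4:P, 5:P, 7:t1, 9:t2, 11:tok, 15:tok, 16:tok, 18:tok, 19:tok
edges: (0,9,in); (5,7,in); (7,0,out); (9,4,out); (11,0,on); (15,4,on); (16,5,on); (18,4,on); (19,0,on)


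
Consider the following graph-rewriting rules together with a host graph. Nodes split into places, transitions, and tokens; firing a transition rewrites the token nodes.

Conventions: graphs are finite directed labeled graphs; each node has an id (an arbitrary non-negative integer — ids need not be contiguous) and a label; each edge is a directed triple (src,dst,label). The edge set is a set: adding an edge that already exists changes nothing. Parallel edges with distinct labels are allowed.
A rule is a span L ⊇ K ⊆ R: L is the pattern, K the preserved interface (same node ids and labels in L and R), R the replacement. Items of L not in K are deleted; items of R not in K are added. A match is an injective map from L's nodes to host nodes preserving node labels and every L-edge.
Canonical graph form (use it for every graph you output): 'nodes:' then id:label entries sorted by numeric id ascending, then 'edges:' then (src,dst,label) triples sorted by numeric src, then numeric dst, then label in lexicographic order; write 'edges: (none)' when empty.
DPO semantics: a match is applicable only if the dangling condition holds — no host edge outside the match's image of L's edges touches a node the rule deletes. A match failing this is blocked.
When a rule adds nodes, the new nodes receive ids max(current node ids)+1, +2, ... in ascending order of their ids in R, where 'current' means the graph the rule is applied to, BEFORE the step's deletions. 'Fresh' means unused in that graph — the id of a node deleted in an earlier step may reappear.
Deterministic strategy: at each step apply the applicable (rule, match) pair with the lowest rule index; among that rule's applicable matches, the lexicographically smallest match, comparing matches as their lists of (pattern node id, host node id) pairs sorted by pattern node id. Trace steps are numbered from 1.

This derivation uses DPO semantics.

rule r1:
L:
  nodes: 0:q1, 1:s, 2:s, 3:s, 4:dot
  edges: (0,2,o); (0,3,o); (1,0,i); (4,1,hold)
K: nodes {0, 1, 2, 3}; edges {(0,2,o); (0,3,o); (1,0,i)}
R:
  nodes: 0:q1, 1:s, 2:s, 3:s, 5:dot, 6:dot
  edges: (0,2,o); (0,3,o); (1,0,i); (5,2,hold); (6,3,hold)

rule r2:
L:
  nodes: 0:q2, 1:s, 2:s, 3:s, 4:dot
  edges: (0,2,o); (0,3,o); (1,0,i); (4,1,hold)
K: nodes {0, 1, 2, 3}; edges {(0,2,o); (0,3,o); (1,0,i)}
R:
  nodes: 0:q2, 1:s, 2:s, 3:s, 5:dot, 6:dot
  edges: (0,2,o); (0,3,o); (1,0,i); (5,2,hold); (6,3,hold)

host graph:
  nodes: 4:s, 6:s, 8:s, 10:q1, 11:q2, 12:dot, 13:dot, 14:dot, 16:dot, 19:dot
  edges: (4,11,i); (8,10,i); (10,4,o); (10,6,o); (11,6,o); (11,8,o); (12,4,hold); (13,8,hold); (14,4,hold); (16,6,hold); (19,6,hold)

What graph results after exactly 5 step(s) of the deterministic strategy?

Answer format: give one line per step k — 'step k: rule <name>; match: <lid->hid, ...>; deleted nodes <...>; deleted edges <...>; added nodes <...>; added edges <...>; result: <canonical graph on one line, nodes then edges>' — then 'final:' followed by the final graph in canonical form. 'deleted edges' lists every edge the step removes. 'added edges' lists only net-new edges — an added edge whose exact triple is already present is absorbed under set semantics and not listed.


step 1: rule r1; match: 0->10, 1->8, 2->4, 3->6, 4->13; deleted nodes 13; deleted edges (13,8,hold); added nodes 20, 21; added edges (20,4,hold); (21,6,hold); result: nodes: 4:s, 6:s, 8:s, 10:q1, 11:q2, 12:dot, 14:dot, 16:dot, 19:dot, 20:dot, 21:dot edges: (4,11,i); (8,10,i); (10,4,o); (10,6,o); (11,6,o); (11,8,o); (12,4,hold); (14,4,hold); (16,6,hold); (19,6,hold); (20,4,hold); (21,6,hold)
step 2: rule r2; match: 0->11, 1->4, 2->6, 3->8, 4->12; deleted nodes 12; deleted edges (12,4,hold); added nodes 22, 23; added edges (22,6,hold); (23,8,hold); result: nodes: 4:s, 6:s, 8:s, 10:q1, 11:q2, 14:dot, 16:dot, 19:dot, 20:dot, 21:dot, 22:dot, 23:dot edges: (4,11,i); (8,10,i); (10,4,o); (10,6,o); (11,6,o); (11,8,o); (14,4,hold); (16,6,hold); (19,6,hold); (20,4,hold); (21,6,hold); (22,6,hold); (23,8,hold)
step 3: rule r1; match: 0->10, 1->8, 2->4, 3->6, 4->23; deleted nodes 23; deleted edges (23,8,hold); added nodes 24, 25; added edges (24,4,hold); (25,6,hold); result: nodes: 4:s, 6:s, 8:s, 10:q1, 11:q2, 14:dot, 16:dot, 19:dot, 20:dot, 21:dot, 22:dot, 24:dot, 25:dot edges: (4,11,i); (8,10,i); (10,4,o); (10,6,o); (11,6,o); (11,8,o); (14,4,hold); (16,6,hold); (19,6,hold); (20,4,hold); (21,6,hold); (22,6,hold); (24,4,hold); (25,6,hold)
step 4: rule r2; match: 0->11, 1->4, 2->6, 3->8, 4->14; deleted nodes 14; deleted edges (14,4,hold); added nodes 26, 27; added edges (26,6,hold); (27,8,hold); result: nodes: 4:s, 6:s, 8:s, 10:q1, 11:q2, 16:dot, 19:dot, 20:dot, 21:dot, 22:dot, 24:dot, 25:dot, 26:dot, 27:dot edges: (4,11,i); (8,10,i); (10,4,o); (10,6,o); (11,6,o); (11,8,o); (16,6,hold); (19,6,hold); (20,4,hold); (21,6,hold); (22,6,hold); (24,4,hold); (25,6,hold); (26,6,hold); (27,8,hold)
step 5: rule r1; match: 0->10, 1->8, 2->4, 3->6, 4->27; deleted nodes 27; deleted edges (27,8,hold); added nodes 28, 29; added edges (28,4,hold); (29,6,hold); result: nodes: 4:s, 6:s, 8:s, 10:q1, 11:q2, 16:dot, 19:dot, 20:dot, 21:dot, 22:dot, 24:dot, 25:dot, 26:dot, 28:dot, 29:dot edges: (4,11,i); (8,10,i); (10,4,o); (10,6,o); (11,6,o); (11,8,o); (16,6,hold); (19,6,hold); (20,4,hold); (21,6,hold); (22,6,hold); (24,4,hold); (25,6,hold); (26,6,hold); (28,4,hold); (29,6,hold)
final:
nodes: 4:s, 6:s, 8:s, 10:q1, 11:q2, 16:dot, 19:dot, 20:dot, 21:dot, 22:dot, 24:dot, 25:dot, 26:dot, 28:dot, 29:dot
edges: (4,11,i); (8,10,i); (10,4,o); (10,6,o); (11,6,o); (11,8,o); (16,6,hold); (19,6,hold); (20,4,hold); (21,6,hold); (22,6,hold); (24,4,hold); (25,6,hold); (26,6,hold); (28,4,hold); (29,6,hold)
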